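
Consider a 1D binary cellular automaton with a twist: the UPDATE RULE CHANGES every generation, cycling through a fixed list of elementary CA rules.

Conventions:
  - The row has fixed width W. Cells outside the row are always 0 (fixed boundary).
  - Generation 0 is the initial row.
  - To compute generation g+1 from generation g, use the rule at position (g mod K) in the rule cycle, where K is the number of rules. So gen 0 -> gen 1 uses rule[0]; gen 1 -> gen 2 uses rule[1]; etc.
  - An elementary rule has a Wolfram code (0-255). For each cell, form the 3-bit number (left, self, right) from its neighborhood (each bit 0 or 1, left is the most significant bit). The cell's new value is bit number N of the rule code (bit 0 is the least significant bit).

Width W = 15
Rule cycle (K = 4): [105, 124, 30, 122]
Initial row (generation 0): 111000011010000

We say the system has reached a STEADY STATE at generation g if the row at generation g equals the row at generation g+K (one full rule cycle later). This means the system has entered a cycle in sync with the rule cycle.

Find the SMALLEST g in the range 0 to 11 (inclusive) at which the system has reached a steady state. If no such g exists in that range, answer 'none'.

Answer: none

Derivation:
Gen 0: 111000011010000
Gen 1 (rule 105): 101011011100111
Gen 2 (rule 124): 111111110110101
Gen 3 (rule 30): 100000000100101
Gen 4 (rule 122): 010000001011010
Gen 5 (rule 105): 000111100111100
Gen 6 (rule 124): 000100110100110
Gen 7 (rule 30): 001111100111101
Gen 8 (rule 122): 011000111100110
Gen 9 (rule 105): 011010100100110
Gen 10 (rule 124): 011111110110111
Gen 11 (rule 30): 110000000100100
Gen 12 (rule 122): 111000001011010
Gen 13 (rule 105): 101011100111100
Gen 14 (rule 124): 111110110100110
Gen 15 (rule 30): 100000100111101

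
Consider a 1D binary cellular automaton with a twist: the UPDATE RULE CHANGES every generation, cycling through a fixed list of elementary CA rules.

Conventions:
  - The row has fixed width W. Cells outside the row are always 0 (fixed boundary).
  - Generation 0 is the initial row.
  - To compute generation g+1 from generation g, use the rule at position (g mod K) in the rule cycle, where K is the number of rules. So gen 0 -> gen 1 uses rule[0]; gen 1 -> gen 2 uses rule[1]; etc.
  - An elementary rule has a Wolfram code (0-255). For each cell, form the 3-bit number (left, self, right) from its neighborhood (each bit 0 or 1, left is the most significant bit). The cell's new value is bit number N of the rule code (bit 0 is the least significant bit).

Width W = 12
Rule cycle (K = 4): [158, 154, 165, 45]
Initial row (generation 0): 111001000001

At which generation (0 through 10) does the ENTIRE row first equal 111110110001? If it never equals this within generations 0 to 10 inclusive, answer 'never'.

Answer: 10

Derivation:
Gen 0: 111001000001
Gen 1 (rule 158): 110111100011
Gen 2 (rule 154): 100111010110
Gen 3 (rule 165): 100010111000
Gen 4 (rule 45): 101011100011
Gen 5 (rule 158): 101011010110
Gen 6 (rule 154): 000010000101
Gen 7 (rule 165): 111010110111
Gen 8 (rule 45): 100111101100
Gen 9 (rule 158): 111111001010
Gen 10 (rule 154): 111110110001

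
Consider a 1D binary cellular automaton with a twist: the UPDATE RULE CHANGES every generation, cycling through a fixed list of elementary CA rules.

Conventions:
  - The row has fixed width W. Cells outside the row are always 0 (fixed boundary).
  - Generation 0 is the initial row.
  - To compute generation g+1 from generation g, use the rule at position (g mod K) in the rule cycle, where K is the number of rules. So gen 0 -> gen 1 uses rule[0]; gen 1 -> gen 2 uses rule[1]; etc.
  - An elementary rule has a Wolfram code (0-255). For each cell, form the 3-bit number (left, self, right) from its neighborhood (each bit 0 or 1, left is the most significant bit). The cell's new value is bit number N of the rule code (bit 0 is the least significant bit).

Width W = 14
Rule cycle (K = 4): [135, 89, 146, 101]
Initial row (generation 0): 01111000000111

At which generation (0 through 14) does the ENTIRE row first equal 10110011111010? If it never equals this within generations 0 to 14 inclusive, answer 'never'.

Answer: 1

Derivation:
Gen 0: 01111000000111
Gen 1 (rule 135): 10110011111010
Gen 2 (rule 89): 00111010001001
Gen 3 (rule 146): 01010001010110
Gen 4 (rule 101): 01110101111010
Gen 5 (rule 135): 10100100110010
Gen 6 (rule 89): 00010010111001
Gen 7 (rule 146): 00101100010110
Gen 8 (rule 101): 10110101011010
Gen 9 (rule 135): 10000101000010
Gen 10 (rule 89): 01110000111001
Gen 11 (rule 146): 10101001010110
Gen 12 (rule 101): 11111001111010
Gen 13 (rule 135): 01110010110010
Gen 14 (rule 89): 01011000111001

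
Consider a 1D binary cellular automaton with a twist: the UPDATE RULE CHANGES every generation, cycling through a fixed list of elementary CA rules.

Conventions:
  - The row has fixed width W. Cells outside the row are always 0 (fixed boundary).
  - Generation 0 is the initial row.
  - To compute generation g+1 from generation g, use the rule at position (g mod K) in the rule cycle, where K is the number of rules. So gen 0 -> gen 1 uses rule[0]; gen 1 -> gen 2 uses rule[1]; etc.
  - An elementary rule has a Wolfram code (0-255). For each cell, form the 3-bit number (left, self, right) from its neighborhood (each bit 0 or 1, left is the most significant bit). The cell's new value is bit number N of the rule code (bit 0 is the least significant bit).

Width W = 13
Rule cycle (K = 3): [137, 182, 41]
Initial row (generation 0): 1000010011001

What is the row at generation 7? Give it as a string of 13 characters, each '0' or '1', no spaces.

Answer: 0001000100111

Derivation:
Gen 0: 1000010011001
Gen 1 (rule 137): 0011000010000
Gen 2 (rule 182): 0100100111000
Gen 3 (rule 41): 0000000100011
Gen 4 (rule 137): 1111110001010
Gen 5 (rule 182): 0111101011111
Gen 6 (rule 41): 0100010110000
Gen 7 (rule 137): 0001000100111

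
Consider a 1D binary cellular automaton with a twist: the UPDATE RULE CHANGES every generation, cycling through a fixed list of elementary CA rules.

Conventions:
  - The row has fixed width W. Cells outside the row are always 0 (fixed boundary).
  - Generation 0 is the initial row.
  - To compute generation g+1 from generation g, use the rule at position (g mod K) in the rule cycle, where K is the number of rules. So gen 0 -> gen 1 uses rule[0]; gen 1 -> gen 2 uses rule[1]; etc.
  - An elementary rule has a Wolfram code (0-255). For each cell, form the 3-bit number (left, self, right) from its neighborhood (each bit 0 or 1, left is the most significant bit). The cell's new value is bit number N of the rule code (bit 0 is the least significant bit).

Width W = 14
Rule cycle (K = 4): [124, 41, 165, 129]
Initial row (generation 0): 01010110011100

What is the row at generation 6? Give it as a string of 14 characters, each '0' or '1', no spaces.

Gen 0: 01010110011100
Gen 1 (rule 124): 01111111010110
Gen 2 (rule 41): 01000000101100
Gen 3 (rule 165): 01011110110001
Gen 4 (rule 129): 00001100000100
Gen 5 (rule 124): 00001110000110
Gen 6 (rule 41): 11101000110100

Answer: 11101000110100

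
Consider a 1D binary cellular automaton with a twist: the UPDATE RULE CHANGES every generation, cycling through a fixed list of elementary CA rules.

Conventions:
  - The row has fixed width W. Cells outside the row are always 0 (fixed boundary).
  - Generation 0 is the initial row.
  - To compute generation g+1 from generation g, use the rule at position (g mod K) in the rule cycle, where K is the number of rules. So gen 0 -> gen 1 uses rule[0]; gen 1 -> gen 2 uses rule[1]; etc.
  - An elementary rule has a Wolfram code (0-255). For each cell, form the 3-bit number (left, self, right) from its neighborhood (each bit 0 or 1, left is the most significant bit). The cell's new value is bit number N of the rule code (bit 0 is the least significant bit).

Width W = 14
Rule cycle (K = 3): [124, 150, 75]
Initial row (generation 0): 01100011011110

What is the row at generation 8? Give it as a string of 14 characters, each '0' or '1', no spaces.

Gen 0: 01100011011110
Gen 1 (rule 124): 01110011110011
Gen 2 (rule 150): 10101101101100
Gen 3 (rule 75): 00001101101101
Gen 4 (rule 124): 00001111111111
Gen 5 (rule 150): 00010111111110
Gen 6 (rule 75): 11100100000010
Gen 7 (rule 124): 10110110000011
Gen 8 (rule 150): 10000001000100

Answer: 10000001000100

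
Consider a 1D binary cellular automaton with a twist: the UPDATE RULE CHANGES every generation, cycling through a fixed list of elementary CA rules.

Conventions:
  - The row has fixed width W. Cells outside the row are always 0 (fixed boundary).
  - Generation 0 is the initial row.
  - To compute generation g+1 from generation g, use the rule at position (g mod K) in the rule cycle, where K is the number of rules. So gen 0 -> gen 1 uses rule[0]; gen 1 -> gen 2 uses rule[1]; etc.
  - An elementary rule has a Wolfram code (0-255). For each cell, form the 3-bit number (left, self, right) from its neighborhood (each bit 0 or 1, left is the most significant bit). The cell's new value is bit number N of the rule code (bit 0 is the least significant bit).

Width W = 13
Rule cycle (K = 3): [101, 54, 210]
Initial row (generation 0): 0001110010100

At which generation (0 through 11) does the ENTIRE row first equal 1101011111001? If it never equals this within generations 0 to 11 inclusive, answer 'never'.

Answer: never

Derivation:
Gen 0: 0001110010100
Gen 1 (rule 101): 1100010011101
Gen 2 (rule 54): 0010111100011
Gen 3 (rule 210): 0100011110101
Gen 4 (rule 101): 0101000011111
Gen 5 (rule 54): 1111100100000
Gen 6 (rule 210): 0111111010000
Gen 7 (rule 101): 0000001110111
Gen 8 (rule 54): 0000010001000
Gen 9 (rule 210): 0000101010100
Gen 10 (rule 101): 1110111111101
Gen 11 (rule 54): 0001000000011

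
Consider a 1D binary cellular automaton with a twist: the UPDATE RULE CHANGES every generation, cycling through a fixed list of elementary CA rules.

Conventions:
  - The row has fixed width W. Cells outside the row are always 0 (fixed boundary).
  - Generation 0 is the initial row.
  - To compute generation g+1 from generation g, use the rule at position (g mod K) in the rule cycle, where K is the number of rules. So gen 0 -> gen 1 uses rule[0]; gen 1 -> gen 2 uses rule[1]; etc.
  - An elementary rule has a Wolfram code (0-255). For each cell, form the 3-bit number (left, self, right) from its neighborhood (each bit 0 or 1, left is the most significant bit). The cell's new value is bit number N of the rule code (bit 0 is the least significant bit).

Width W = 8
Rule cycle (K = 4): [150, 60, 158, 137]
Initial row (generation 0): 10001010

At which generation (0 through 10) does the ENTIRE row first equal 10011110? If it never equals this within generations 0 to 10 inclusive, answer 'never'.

Answer: never

Derivation:
Gen 0: 10001010
Gen 1 (rule 150): 11011011
Gen 2 (rule 60): 10110110
Gen 3 (rule 158): 10100101
Gen 4 (rule 137): 00000000
Gen 5 (rule 150): 00000000
Gen 6 (rule 60): 00000000
Gen 7 (rule 158): 00000000
Gen 8 (rule 137): 11111111
Gen 9 (rule 150): 01111110
Gen 10 (rule 60): 01000001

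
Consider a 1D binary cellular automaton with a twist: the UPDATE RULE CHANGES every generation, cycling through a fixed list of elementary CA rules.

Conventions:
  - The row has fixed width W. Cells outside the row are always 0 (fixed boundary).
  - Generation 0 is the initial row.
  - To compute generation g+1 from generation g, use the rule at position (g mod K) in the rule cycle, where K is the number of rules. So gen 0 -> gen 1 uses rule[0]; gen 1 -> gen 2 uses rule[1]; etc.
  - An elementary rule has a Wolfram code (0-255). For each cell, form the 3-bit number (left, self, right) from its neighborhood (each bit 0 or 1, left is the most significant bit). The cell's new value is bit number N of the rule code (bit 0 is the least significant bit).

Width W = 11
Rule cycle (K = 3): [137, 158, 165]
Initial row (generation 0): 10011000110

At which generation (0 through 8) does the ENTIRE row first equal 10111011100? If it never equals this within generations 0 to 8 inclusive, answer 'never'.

Gen 0: 10011000110
Gen 1 (rule 137): 00010010100
Gen 2 (rule 158): 00111110110
Gen 3 (rule 165): 10011101000
Gen 4 (rule 137): 00011000011
Gen 5 (rule 158): 00110100110
Gen 6 (rule 165): 10001100000
Gen 7 (rule 137): 00101001111
Gen 8 (rule 158): 01101111110

Answer: never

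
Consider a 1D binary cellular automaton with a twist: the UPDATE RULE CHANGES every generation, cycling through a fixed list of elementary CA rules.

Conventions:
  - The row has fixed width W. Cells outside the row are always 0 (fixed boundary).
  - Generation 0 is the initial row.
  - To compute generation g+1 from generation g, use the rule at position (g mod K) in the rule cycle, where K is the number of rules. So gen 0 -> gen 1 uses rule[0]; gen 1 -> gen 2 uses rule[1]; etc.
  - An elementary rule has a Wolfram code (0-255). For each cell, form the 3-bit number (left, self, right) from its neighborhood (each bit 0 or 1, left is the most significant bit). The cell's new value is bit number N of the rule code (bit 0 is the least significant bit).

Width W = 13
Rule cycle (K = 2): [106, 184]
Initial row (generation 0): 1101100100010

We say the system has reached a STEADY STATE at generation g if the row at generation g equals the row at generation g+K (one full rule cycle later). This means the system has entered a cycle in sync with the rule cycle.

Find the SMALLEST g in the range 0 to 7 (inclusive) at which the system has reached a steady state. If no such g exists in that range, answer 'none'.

Answer: 4

Derivation:
Gen 0: 1101100100010
Gen 1 (rule 106): 1111101000100
Gen 2 (rule 184): 1111010100010
Gen 3 (rule 106): 1001101000100
Gen 4 (rule 184): 0101010100010
Gen 5 (rule 106): 1010101000100
Gen 6 (rule 184): 0101010100010
Gen 7 (rule 106): 1010101000100
Gen 8 (rule 184): 0101010100010
Gen 9 (rule 106): 1010101000100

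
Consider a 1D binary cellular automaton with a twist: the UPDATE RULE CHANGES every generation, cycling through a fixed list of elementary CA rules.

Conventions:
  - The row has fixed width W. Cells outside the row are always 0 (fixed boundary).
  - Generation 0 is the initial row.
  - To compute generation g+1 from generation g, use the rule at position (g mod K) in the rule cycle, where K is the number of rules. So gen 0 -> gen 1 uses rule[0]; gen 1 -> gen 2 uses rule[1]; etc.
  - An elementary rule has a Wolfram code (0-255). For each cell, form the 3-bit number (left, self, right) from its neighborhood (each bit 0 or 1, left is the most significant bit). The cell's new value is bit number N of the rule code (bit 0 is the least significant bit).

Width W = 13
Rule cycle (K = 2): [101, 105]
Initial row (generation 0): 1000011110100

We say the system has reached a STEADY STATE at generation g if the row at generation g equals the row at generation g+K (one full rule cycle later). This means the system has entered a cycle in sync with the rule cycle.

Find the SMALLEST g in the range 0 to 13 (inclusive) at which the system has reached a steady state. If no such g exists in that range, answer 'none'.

Answer: none

Derivation:
Gen 0: 1000011110100
Gen 1 (rule 101): 1011000011101
Gen 2 (rule 105): 0111011010110
Gen 3 (rule 101): 0001101111010
Gen 4 (rule 105): 1101111001100
Gen 5 (rule 101): 0110001000101
Gen 6 (rule 105): 0110100010010
Gen 7 (rule 101): 0011101010010
Gen 8 (rule 105): 1010110100000
Gen 9 (rule 101): 1111011101111
Gen 10 (rule 105): 1001110111001
Gen 11 (rule 101): 1000011001001
Gen 12 (rule 105): 0011011000000
Gen 13 (rule 101): 1001101011111
Gen 14 (rule 105): 0001110110001
Gen 15 (rule 101): 1100011010101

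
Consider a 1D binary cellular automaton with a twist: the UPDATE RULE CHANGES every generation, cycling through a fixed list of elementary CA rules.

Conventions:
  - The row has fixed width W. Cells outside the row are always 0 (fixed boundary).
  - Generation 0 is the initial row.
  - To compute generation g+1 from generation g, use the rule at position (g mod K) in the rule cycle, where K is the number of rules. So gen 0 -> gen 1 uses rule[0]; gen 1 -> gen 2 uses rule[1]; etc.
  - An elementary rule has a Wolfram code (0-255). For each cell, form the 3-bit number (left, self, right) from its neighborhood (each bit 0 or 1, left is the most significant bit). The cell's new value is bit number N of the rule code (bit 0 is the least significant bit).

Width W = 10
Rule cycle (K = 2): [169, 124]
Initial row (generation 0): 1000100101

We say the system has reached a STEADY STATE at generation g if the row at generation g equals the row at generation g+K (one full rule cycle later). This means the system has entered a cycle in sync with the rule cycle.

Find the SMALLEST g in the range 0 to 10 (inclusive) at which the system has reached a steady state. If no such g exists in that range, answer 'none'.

Answer: none

Derivation:
Gen 0: 1000100101
Gen 1 (rule 169): 0010000010
Gen 2 (rule 124): 0011000011
Gen 3 (rule 169): 1010011010
Gen 4 (rule 124): 1111011111
Gen 5 (rule 169): 1110111110
Gen 6 (rule 124): 1011100011
Gen 7 (rule 169): 0111001010
Gen 8 (rule 124): 0101101111
Gen 9 (rule 169): 0011011110
Gen 10 (rule 124): 0011110011
Gen 11 (rule 169): 1011100010
Gen 12 (rule 124): 1110110011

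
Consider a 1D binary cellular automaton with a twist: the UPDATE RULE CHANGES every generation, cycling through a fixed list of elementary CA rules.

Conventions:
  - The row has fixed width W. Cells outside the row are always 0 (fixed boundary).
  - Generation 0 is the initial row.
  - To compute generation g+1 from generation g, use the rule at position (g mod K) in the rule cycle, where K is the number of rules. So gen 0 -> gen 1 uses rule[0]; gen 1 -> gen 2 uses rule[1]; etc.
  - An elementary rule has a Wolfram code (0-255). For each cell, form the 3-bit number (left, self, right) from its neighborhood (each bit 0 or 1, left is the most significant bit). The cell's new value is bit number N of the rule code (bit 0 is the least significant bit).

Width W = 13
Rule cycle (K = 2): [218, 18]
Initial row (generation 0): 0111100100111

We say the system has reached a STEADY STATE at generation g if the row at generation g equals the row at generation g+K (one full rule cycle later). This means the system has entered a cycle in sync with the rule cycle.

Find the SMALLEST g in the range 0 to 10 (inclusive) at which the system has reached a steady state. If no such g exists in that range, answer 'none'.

Gen 0: 0111100100111
Gen 1 (rule 218): 1111111011111
Gen 2 (rule 18): 0000000000000
Gen 3 (rule 218): 0000000000000
Gen 4 (rule 18): 0000000000000
Gen 5 (rule 218): 0000000000000
Gen 6 (rule 18): 0000000000000
Gen 7 (rule 218): 0000000000000
Gen 8 (rule 18): 0000000000000
Gen 9 (rule 218): 0000000000000
Gen 10 (rule 18): 0000000000000
Gen 11 (rule 218): 0000000000000
Gen 12 (rule 18): 0000000000000

Answer: 2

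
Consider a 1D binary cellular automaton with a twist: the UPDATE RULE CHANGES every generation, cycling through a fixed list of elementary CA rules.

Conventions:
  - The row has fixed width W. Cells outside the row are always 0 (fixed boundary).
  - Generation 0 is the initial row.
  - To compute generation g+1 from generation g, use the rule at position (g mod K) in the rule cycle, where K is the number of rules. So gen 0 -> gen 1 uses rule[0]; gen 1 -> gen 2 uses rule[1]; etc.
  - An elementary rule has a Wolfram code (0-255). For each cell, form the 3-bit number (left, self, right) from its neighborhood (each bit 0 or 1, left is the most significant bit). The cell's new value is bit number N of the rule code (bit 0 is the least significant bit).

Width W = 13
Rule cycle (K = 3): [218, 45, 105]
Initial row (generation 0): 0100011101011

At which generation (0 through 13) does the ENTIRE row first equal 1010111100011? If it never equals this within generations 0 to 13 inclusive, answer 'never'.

Answer: 1

Derivation:
Gen 0: 0100011101011
Gen 1 (rule 218): 1010111100011
Gen 2 (rule 45): 1111100001010
Gen 3 (rule 105): 1000101100100
Gen 4 (rule 218): 0101001111010
Gen 5 (rule 45): 0111001000110
Gen 6 (rule 105): 0101000010110
Gen 7 (rule 218): 1000100100111
Gen 8 (rule 45): 1010100100100
Gen 9 (rule 105): 0101000000001
Gen 10 (rule 218): 1000100000010
Gen 11 (rule 45): 1010101111010
Gen 12 (rule 105): 0101011001100
Gen 13 (rule 218): 1000011111110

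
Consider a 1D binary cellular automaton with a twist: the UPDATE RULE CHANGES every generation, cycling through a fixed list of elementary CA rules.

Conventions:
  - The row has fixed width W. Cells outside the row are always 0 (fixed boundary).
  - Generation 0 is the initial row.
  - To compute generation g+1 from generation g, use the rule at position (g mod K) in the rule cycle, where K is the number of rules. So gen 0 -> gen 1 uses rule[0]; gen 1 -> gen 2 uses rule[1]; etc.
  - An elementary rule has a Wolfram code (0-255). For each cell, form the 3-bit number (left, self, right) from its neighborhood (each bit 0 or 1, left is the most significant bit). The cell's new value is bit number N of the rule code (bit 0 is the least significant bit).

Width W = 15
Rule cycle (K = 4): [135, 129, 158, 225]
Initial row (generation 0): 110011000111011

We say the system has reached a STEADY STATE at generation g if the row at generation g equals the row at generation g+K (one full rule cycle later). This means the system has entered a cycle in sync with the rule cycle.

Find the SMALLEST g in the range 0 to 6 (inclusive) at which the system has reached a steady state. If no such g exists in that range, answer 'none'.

Gen 0: 110011000111011
Gen 1 (rule 135): 000100011010000
Gen 2 (rule 129): 110001000000111
Gen 3 (rule 158): 101011100001110
Gen 4 (rule 225): 010101101100110
Gen 5 (rule 135): 110100000001000
Gen 6 (rule 129): 000001111100011
Gen 7 (rule 158): 000011111010110
Gen 8 (rule 225): 111001111101010
Gen 9 (rule 135): 010010111001010
Gen 10 (rule 129): 000000010000000

Answer: none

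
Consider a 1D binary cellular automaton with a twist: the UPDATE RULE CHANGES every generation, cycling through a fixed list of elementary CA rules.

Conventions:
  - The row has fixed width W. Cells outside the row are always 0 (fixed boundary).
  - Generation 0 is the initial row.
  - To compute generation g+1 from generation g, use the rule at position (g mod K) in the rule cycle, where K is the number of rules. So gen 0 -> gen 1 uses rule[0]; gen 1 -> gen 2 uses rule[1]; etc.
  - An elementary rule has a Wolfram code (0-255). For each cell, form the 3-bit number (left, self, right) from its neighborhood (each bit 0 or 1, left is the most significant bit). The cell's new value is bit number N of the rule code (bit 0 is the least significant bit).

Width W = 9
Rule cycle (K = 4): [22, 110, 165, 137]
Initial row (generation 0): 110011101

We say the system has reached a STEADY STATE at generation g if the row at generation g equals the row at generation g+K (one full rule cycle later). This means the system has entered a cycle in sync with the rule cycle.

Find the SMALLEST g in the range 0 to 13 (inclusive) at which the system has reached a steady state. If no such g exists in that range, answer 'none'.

Answer: none

Derivation:
Gen 0: 110011101
Gen 1 (rule 22): 001100001
Gen 2 (rule 110): 011100011
Gen 3 (rule 165): 001001000
Gen 4 (rule 137): 100000011
Gen 5 (rule 22): 110000100
Gen 6 (rule 110): 110001100
Gen 7 (rule 165): 000100001
Gen 8 (rule 137): 110001100
Gen 9 (rule 22): 001010010
Gen 10 (rule 110): 011110110
Gen 11 (rule 165): 001101000
Gen 12 (rule 137): 101000011
Gen 13 (rule 22): 101100100
Gen 14 (rule 110): 111101100
Gen 15 (rule 165): 011010001
Gen 16 (rule 137): 010000100
Gen 17 (rule 22): 111001110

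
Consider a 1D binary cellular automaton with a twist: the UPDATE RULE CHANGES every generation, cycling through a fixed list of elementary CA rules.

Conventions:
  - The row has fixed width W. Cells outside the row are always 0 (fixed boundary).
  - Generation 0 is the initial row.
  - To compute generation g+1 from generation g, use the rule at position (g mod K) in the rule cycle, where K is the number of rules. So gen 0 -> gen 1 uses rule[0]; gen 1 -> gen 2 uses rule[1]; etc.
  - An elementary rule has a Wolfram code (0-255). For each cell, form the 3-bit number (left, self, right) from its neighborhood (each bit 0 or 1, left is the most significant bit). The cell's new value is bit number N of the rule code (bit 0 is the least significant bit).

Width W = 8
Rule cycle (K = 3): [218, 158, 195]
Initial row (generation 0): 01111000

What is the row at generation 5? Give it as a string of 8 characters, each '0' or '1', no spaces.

Gen 0: 01111000
Gen 1 (rule 218): 11111100
Gen 2 (rule 158): 11111010
Gen 3 (rule 195): 01111000
Gen 4 (rule 218): 11111100
Gen 5 (rule 158): 11111010

Answer: 11111010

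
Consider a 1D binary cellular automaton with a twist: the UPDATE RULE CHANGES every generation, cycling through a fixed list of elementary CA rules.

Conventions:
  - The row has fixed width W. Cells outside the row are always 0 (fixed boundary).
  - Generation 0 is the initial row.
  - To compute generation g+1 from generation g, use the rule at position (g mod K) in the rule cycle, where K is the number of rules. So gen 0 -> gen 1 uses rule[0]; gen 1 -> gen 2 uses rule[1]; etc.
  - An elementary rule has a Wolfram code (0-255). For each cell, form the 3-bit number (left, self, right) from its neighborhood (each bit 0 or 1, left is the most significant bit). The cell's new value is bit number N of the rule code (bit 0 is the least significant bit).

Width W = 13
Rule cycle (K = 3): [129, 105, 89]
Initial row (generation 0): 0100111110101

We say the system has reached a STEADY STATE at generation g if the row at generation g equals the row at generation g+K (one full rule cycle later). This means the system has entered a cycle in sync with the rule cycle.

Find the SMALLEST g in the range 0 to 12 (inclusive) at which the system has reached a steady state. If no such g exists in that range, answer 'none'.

Gen 0: 0100111110101
Gen 1 (rule 129): 0000011100000
Gen 2 (rule 105): 1111010101111
Gen 3 (rule 89): 1001000001001
Gen 4 (rule 129): 0000011100000
Gen 5 (rule 105): 1111010101111
Gen 6 (rule 89): 1001000001001
Gen 7 (rule 129): 0000011100000
Gen 8 (rule 105): 1111010101111
Gen 9 (rule 89): 1001000001001
Gen 10 (rule 129): 0000011100000
Gen 11 (rule 105): 1111010101111
Gen 12 (rule 89): 1001000001001
Gen 13 (rule 129): 0000011100000
Gen 14 (rule 105): 1111010101111
Gen 15 (rule 89): 1001000001001

Answer: 1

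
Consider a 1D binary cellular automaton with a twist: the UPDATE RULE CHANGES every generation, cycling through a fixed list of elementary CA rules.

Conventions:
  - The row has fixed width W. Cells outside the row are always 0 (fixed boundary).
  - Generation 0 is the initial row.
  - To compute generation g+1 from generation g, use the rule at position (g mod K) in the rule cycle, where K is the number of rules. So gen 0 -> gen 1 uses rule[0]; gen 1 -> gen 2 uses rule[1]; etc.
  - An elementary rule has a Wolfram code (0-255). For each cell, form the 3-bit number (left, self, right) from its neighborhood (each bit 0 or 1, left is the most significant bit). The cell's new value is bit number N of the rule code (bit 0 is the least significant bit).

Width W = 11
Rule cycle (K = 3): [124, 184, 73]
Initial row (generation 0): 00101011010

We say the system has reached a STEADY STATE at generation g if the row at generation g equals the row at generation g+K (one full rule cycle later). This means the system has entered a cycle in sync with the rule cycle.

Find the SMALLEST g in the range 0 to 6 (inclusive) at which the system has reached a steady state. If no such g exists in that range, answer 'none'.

Answer: 6

Derivation:
Gen 0: 00101011010
Gen 1 (rule 124): 00111111111
Gen 2 (rule 184): 00111111110
Gen 3 (rule 73): 10100000010
Gen 4 (rule 124): 11110000011
Gen 5 (rule 184): 11101000010
Gen 6 (rule 73): 10100011000
Gen 7 (rule 124): 11110011100
Gen 8 (rule 184): 11101011010
Gen 9 (rule 73): 10100011000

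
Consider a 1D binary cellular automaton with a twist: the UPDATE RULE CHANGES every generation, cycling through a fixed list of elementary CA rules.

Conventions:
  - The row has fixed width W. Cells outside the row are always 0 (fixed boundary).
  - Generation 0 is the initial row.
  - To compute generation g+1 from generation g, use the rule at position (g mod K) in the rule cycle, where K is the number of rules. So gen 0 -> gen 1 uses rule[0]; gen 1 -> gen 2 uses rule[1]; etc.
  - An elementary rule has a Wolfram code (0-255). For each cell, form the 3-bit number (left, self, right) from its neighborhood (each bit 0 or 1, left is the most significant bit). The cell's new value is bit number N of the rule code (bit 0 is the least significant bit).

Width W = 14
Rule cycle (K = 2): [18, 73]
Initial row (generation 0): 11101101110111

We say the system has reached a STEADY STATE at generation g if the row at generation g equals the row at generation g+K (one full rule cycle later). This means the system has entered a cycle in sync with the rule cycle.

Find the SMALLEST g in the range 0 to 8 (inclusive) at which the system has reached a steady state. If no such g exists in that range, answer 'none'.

Answer: 1

Derivation:
Gen 0: 11101101110111
Gen 1 (rule 18): 00000000000000
Gen 2 (rule 73): 11111111111111
Gen 3 (rule 18): 00000000000000
Gen 4 (rule 73): 11111111111111
Gen 5 (rule 18): 00000000000000
Gen 6 (rule 73): 11111111111111
Gen 7 (rule 18): 00000000000000
Gen 8 (rule 73): 11111111111111
Gen 9 (rule 18): 00000000000000
Gen 10 (rule 73): 11111111111111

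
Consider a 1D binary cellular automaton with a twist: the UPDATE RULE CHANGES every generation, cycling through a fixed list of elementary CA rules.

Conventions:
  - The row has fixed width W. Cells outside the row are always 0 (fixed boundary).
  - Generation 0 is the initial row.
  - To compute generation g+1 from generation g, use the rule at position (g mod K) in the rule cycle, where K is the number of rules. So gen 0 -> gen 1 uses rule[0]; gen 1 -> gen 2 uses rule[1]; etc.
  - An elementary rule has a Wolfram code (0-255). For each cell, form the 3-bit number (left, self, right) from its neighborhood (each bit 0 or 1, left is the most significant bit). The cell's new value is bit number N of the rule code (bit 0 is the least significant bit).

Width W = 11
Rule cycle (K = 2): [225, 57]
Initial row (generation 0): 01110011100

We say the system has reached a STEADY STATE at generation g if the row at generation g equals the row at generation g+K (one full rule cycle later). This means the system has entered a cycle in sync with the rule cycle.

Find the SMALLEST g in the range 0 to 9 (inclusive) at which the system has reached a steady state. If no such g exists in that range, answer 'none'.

Gen 0: 01110011100
Gen 1 (rule 225): 00110001101
Gen 2 (rule 57): 10101101010
Gen 3 (rule 225): 01010110100
Gen 4 (rule 57): 00101101011
Gen 5 (rule 225): 10010110101
Gen 6 (rule 57): 01001101010
Gen 7 (rule 225): 00000110100
Gen 8 (rule 57): 11110101011
Gen 9 (rule 225): 01111010101
Gen 10 (rule 57): 01000101010
Gen 11 (rule 225): 00010010100

Answer: none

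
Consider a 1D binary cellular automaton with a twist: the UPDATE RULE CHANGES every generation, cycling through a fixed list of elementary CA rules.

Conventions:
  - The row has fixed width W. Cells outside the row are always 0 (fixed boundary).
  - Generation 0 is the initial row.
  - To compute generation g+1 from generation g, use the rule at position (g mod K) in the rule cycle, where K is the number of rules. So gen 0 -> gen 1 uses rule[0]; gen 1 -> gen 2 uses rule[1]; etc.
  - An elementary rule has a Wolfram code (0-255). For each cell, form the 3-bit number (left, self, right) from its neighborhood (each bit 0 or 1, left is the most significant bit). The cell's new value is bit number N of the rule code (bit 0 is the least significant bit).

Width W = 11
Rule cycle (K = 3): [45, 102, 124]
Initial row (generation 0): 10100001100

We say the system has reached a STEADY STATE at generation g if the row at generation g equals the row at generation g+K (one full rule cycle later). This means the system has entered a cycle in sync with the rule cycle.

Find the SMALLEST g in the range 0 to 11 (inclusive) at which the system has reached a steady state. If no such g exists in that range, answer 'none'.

Answer: none

Derivation:
Gen 0: 10100001100
Gen 1 (rule 45): 11101101001
Gen 2 (rule 102): 00110111011
Gen 3 (rule 124): 00111101111
Gen 4 (rule 45): 10100011000
Gen 5 (rule 102): 11100101000
Gen 6 (rule 124): 10110111100
Gen 7 (rule 45): 11101100001
Gen 8 (rule 102): 00110100011
Gen 9 (rule 124): 00111110011
Gen 10 (rule 45): 10100000010
Gen 11 (rule 102): 11100000110
Gen 12 (rule 124): 10110000111
Gen 13 (rule 45): 11100110100
Gen 14 (rule 102): 00101011100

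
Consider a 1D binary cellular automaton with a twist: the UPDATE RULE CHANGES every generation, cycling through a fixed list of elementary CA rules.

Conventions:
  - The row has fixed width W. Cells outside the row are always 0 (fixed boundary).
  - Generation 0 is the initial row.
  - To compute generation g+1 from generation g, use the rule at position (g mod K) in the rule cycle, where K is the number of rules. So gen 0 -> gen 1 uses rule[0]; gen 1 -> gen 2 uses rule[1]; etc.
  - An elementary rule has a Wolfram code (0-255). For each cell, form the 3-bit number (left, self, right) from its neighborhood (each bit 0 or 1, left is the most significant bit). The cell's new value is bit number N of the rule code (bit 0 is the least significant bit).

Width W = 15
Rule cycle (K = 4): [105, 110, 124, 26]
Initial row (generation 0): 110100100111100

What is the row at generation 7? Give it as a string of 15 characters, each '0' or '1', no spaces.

Answer: 011100100000011

Derivation:
Gen 0: 110100100111100
Gen 1 (rule 105): 111000000100101
Gen 2 (rule 110): 101000001101111
Gen 3 (rule 124): 111100001111001
Gen 4 (rule 26): 100010011000110
Gen 5 (rule 105): 001000011010110
Gen 6 (rule 110): 011000111111110
Gen 7 (rule 124): 011100100000011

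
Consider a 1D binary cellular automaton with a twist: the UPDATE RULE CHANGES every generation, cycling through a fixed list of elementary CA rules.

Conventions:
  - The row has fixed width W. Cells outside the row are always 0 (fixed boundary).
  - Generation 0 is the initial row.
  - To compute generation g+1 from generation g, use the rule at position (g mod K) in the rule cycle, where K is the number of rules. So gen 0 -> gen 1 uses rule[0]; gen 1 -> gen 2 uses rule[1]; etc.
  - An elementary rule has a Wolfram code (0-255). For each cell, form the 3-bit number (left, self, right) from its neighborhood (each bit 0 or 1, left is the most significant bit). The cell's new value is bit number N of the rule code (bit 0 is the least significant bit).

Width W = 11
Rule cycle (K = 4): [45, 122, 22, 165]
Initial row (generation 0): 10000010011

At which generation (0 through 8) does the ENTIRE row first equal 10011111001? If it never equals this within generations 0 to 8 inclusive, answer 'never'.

Answer: never

Derivation:
Gen 0: 10000010011
Gen 1 (rule 45): 10111010010
Gen 2 (rule 122): 01101101101
Gen 3 (rule 22): 10000000001
Gen 4 (rule 165): 10111111101
Gen 5 (rule 45): 11100000011
Gen 6 (rule 122): 10110000111
Gen 7 (rule 22): 10001001000
Gen 8 (rule 165): 10101001011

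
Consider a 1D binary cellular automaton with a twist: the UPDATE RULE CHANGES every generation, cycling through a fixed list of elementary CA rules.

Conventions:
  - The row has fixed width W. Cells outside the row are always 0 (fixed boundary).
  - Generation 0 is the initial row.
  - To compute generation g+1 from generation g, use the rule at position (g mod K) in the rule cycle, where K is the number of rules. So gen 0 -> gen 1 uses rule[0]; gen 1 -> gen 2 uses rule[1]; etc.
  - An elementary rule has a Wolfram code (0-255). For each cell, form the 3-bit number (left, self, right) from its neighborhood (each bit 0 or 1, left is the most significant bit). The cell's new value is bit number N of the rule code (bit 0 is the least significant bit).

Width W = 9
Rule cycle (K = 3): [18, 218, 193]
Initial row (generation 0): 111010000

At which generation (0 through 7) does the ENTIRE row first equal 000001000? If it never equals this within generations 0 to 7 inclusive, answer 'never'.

Answer: 1

Derivation:
Gen 0: 111010000
Gen 1 (rule 18): 000001000
Gen 2 (rule 218): 000010100
Gen 3 (rule 193): 111000001
Gen 4 (rule 18): 000100010
Gen 5 (rule 218): 001010101
Gen 6 (rule 193): 100000000
Gen 7 (rule 18): 010000000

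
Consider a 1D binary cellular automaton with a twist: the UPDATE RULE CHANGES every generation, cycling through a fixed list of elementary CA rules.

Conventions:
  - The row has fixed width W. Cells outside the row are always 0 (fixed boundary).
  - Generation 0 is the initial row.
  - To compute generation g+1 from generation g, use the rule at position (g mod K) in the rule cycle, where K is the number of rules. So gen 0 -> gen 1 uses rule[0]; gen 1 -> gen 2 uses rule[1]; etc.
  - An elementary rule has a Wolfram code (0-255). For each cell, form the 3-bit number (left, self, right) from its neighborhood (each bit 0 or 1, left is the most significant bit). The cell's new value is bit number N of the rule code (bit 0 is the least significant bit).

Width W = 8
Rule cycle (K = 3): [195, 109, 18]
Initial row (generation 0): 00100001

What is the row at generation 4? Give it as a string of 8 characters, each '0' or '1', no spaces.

Gen 0: 00100001
Gen 1 (rule 195): 11001110
Gen 2 (rule 109): 11001010
Gen 3 (rule 18): 00110001
Gen 4 (rule 195): 11010110

Answer: 11010110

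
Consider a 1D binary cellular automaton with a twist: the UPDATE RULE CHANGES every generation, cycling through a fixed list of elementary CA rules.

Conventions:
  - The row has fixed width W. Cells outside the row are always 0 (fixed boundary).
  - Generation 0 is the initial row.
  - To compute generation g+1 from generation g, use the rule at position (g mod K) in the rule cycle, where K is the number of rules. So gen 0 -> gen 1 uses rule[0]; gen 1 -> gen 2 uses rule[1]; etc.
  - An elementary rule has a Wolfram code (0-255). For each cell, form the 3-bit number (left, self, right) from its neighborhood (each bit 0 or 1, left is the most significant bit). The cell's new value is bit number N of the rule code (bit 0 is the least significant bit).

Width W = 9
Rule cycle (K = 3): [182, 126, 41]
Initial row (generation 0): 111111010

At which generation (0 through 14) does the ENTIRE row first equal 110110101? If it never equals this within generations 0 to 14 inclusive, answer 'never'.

Gen 0: 111111010
Gen 1 (rule 182): 011110111
Gen 2 (rule 126): 110011101
Gen 3 (rule 41): 100010010
Gen 4 (rule 182): 110111111
Gen 5 (rule 126): 111100001
Gen 6 (rule 41): 100001100
Gen 7 (rule 182): 110010010
Gen 8 (rule 126): 111111111
Gen 9 (rule 41): 100000000
Gen 10 (rule 182): 110000000
Gen 11 (rule 126): 111000000
Gen 12 (rule 41): 100011111
Gen 13 (rule 182): 110101110
Gen 14 (rule 126): 111111011

Answer: never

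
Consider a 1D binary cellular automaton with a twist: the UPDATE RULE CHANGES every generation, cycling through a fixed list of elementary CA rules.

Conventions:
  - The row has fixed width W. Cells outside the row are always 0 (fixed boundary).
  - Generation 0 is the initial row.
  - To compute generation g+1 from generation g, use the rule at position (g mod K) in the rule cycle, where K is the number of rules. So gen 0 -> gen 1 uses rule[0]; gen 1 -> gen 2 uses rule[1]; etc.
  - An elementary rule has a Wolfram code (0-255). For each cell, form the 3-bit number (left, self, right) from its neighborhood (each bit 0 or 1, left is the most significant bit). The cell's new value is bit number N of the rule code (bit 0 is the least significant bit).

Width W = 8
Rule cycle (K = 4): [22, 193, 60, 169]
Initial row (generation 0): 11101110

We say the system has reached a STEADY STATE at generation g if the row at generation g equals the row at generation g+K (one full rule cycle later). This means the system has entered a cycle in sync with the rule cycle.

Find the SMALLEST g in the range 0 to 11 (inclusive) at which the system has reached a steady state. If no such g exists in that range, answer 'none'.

Answer: none

Derivation:
Gen 0: 11101110
Gen 1 (rule 22): 00000001
Gen 2 (rule 193): 11111100
Gen 3 (rule 60): 10000010
Gen 4 (rule 169): 00111000
Gen 5 (rule 22): 01000100
Gen 6 (rule 193): 00010001
Gen 7 (rule 60): 00011001
Gen 8 (rule 169): 11010000
Gen 9 (rule 22): 00011000
Gen 10 (rule 193): 11001011
Gen 11 (rule 60): 10101110
Gen 12 (rule 169): 01011100
Gen 13 (rule 22): 11000010
Gen 14 (rule 193): 01011000
Gen 15 (rule 60): 01110100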